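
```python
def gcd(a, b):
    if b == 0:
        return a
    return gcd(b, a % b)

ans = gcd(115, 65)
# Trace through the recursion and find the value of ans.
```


gcd(115, 65)
= gcd(65, 115 % 65) = gcd(65, 50)
= gcd(50, 65 % 50) = gcd(50, 15)
= gcd(15, 50 % 15) = gcd(15, 5)
= gcd(5, 15 % 5) = gcd(5, 0)
b == 0, return a = 5


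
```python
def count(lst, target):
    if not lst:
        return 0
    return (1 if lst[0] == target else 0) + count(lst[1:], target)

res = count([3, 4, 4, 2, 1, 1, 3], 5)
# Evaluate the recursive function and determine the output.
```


count([3, 4, 4, 2, 1, 1, 3], 5)
lst[0]=3 != 5: 0 + count([4, 4, 2, 1, 1, 3], 5)
lst[0]=4 != 5: 0 + count([4, 2, 1, 1, 3], 5)
lst[0]=4 != 5: 0 + count([2, 1, 1, 3], 5)
lst[0]=2 != 5: 0 + count([1, 1, 3], 5)
lst[0]=1 != 5: 0 + count([1, 3], 5)
lst[0]=1 != 5: 0 + count([3], 5)
lst[0]=3 != 5: 0 + count([], 5)
= 0


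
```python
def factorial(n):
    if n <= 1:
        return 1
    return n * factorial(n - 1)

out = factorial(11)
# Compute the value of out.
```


factorial(11)
= 11 * factorial(10)
= 11 * 10 * factorial(9)
= 11 * 10 * 9 * factorial(8)
= 11 * 10 * 9 * 8 * factorial(7)
= 11 * 10 * 9 * 8 * 7 * factorial(6)
= 11 * 10 * 9 * 8 * 7 * 6 * factorial(5)
= 11 * 10 * 9 * 8 * 7 * 6 * 5 * factorial(4)
= 11 * 10 * 9 * 8 * 7 * 6 * 5 * 4 * factorial(3)
= 11 * 10 * 9 * 8 * 7 * 6 * 5 * 4 * 3 * factorial(2)
= 11 * 10 * 9 * 8 * 7 * 6 * 5 * 4 * 3 * 2 * factorial(1)
= 11 * 10 * 9 * 8 * 7 * 6 * 5 * 4 * 3 * 2 * 1
= 39916800


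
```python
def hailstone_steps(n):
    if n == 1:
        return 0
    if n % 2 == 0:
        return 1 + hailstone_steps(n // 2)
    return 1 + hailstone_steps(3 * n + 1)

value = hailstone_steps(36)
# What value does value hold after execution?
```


hailstone_steps(36)
36 is even -> hailstone_steps(18)
18 is even -> hailstone_steps(9)
9 is odd -> 3*9+1 = 28 -> hailstone_steps(28)
28 is even -> hailstone_steps(14)
14 is even -> hailstone_steps(7)
7 is odd -> 3*7+1 = 22 -> hailstone_steps(22)
22 is even -> hailstone_steps(11)
11 is odd -> 3*11+1 = 34 -> hailstone_steps(34)
34 is even -> hailstone_steps(17)
17 is odd -> 3*17+1 = 52 -> hailstone_steps(52)
52 is even -> hailstone_steps(26)
26 is even -> hailstone_steps(13)
13 is odd -> 3*13+1 = 40 -> hailstone_steps(40)
40 is even -> hailstone_steps(20)
20 is even -> hailstone_steps(10)
10 is even -> hailstone_steps(5)
5 is odd -> 3*5+1 = 16 -> hailstone_steps(16)
16 is even -> hailstone_steps(8)
8 is even -> hailstone_steps(4)
4 is even -> hailstone_steps(2)
2 is even -> hailstone_steps(1)
Reached 1 after 21 steps
= 21


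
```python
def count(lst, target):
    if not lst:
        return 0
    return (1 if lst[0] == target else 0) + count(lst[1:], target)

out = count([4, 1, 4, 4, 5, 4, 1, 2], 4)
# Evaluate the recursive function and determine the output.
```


count([4, 1, 4, 4, 5, 4, 1, 2], 4)
lst[0]=4 == 4: 1 + count([1, 4, 4, 5, 4, 1, 2], 4)
lst[0]=1 != 4: 0 + count([4, 4, 5, 4, 1, 2], 4)
lst[0]=4 == 4: 1 + count([4, 5, 4, 1, 2], 4)
lst[0]=4 == 4: 1 + count([5, 4, 1, 2], 4)
lst[0]=5 != 4: 0 + count([4, 1, 2], 4)
lst[0]=4 == 4: 1 + count([1, 2], 4)
lst[0]=1 != 4: 0 + count([2], 4)
lst[0]=2 != 4: 0 + count([], 4)
= 4


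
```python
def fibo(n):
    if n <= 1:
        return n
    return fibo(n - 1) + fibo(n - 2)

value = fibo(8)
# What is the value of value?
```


fibo(8)
= fibo(7) + fibo(6)
= (fibo(6) + fibo(5)) + fibo(6)
Computing bottom-up: fibo(0)=0, fibo(1)=1, fibo(2)=1, fibo(3)=2, fibo(4)=3, fibo(5)=5, fibo(6)=8, fibo(7)=13, fibo(8)=21
= 21


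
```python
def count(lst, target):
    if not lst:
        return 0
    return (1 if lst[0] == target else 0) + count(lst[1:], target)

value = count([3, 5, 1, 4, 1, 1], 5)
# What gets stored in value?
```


count([3, 5, 1, 4, 1, 1], 5)
lst[0]=3 != 5: 0 + count([5, 1, 4, 1, 1], 5)
lst[0]=5 == 5: 1 + count([1, 4, 1, 1], 5)
lst[0]=1 != 5: 0 + count([4, 1, 1], 5)
lst[0]=4 != 5: 0 + count([1, 1], 5)
lst[0]=1 != 5: 0 + count([1], 5)
lst[0]=1 != 5: 0 + count([], 5)
= 1


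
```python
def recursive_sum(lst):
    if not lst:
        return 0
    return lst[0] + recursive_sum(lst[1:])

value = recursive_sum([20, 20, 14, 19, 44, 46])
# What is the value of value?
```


recursive_sum([20, 20, 14, 19, 44, 46])
= 20 + recursive_sum([20, 14, 19, 44, 46])
= 20 + 20 + recursive_sum([14, 19, 44, 46])
= 20 + 20 + 14 + recursive_sum([19, 44, 46])
= 20 + 20 + 14 + 19 + recursive_sum([44, 46])
= 20 + 20 + 14 + 19 + 44 + recursive_sum([46])
= 20 + 20 + 14 + 19 + 44 + 46 + recursive_sum([])
= 20 + 20 + 14 + 19 + 44 + 46 + 0
= 163


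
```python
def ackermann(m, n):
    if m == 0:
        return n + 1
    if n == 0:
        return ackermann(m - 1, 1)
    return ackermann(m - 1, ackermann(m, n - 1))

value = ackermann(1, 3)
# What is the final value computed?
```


ackermann(1, 3)
= ackermann(0, ackermann(1, 2))
First compute ackermann(1, 2) = 4
= ackermann(0, 4)
= 5


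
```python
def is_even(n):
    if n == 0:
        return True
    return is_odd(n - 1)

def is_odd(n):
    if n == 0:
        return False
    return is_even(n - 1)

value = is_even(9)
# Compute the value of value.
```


is_even(9)
= is_odd(8)
= is_even(7)
= is_odd(6)
= is_even(5)
= is_odd(4)
= is_even(3)
= is_odd(2)
= is_even(1)
= is_odd(0)
n == 0: return False
= False


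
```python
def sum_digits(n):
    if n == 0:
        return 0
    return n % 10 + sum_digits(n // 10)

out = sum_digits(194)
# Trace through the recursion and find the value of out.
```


sum_digits(194)
= 4 + sum_digits(19)
= 4 + 9 + sum_digits(1)
= 4 + 9 + 1 + sum_digits(0)
= 4 + 9 + 1 + 0
= 14


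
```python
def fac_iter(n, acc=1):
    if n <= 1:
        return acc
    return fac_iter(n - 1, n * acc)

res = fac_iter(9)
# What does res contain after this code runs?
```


fac_iter(9, 1)
= fac_iter(8, 9 * 1) = fac_iter(8, 9)
= fac_iter(7, 8 * 9) = fac_iter(7, 72)
= fac_iter(6, 7 * 72) = fac_iter(6, 504)
= fac_iter(5, 6 * 504) = fac_iter(5, 3024)
= fac_iter(4, 5 * 3024) = fac_iter(4, 15120)
= fac_iter(3, 4 * 15120) = fac_iter(3, 60480)
= fac_iter(2, 3 * 60480) = fac_iter(2, 181440)
= fac_iter(1, 2 * 181440) = fac_iter(1, 362880)
n <= 1, return acc = 362880


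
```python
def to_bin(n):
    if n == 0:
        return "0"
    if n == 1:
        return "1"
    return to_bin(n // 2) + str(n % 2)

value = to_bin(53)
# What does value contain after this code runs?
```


to_bin(53)
= to_bin(26) + "1"
= to_bin(13) + "0" + "1"
= to_bin(6) + "1" + "0" + "1"
= to_bin(3) + "0" + "1" + "0" + "1"
= to_bin(1) + "1" + "0" + "1" + "0" + "1"
= "1" + "1" + "0" + "1" + "0" + "1"
= "110101"


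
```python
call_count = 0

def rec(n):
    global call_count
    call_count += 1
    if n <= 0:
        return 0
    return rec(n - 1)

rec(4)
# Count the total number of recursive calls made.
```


rec(4) calls rec(3) calls ... calls rec(0)
Total calls: 4 + 1 (for base case) = 5


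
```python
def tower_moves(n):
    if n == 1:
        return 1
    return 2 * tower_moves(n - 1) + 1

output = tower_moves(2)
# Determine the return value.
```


tower_moves(2)
= 2 * tower_moves(1) + 1
Now compute bottom-up:
tower_moves(1) = 1
tower_moves(2) = 2 * 1 + 1 = 3
= 3


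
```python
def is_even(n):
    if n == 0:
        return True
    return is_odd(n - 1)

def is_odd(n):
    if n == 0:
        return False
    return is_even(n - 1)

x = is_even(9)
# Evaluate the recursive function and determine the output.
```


is_even(9)
= is_odd(8)
= is_even(7)
= is_odd(6)
= is_even(5)
= is_odd(4)
= is_even(3)
= is_odd(2)
= is_even(1)
= is_odd(0)
n == 0: return False
= False


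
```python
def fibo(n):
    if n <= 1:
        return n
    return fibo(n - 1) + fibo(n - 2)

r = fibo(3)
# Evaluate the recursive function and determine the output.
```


fibo(3)
= fibo(2) + fibo(1)
Computing bottom-up: fibo(0)=0, fibo(1)=1, fibo(2)=1, fibo(3)=2
= 2


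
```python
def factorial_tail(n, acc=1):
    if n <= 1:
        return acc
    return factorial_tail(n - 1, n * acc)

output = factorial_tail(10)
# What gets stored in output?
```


factorial_tail(10, 1)
= factorial_tail(9, 10 * 1) = factorial_tail(9, 10)
= factorial_tail(8, 9 * 10) = factorial_tail(8, 90)
= factorial_tail(7, 8 * 90) = factorial_tail(7, 720)
= factorial_tail(6, 7 * 720) = factorial_tail(6, 5040)
= factorial_tail(5, 6 * 5040) = factorial_tail(5, 30240)
= factorial_tail(4, 5 * 30240) = factorial_tail(4, 151200)
= factorial_tail(3, 4 * 151200) = factorial_tail(3, 604800)
= factorial_tail(2, 3 * 604800) = factorial_tail(2, 1814400)
= factorial_tail(1, 2 * 1814400) = factorial_tail(1, 3628800)
n <= 1, return acc = 3628800


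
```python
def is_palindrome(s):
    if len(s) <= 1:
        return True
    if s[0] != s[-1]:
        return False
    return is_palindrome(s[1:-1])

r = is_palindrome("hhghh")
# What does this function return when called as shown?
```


is_palindrome("hhghh")
"hhghh": s[0]='h' == s[-1]='h' -> is_palindrome("hgh")
"hgh": s[0]='h' == s[-1]='h' -> is_palindrome("g")
"g": len <= 1 -> True
= True


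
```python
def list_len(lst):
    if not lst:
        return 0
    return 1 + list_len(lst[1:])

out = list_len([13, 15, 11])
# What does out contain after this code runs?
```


list_len([13, 15, 11])
= 1 + list_len([15, 11])
= 1 + 1 + list_len([11])
= 1 + 1 + 1 + list_len([])
= 1 + 1 + 1 + 0
= 3


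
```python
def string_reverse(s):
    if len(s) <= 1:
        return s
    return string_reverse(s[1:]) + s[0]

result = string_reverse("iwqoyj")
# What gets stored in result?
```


string_reverse("iwqoyj")
= string_reverse("wqoyj") + "i"
= string_reverse("qoyj") + "w" + "i"
= string_reverse("oyj") + "q" + "w" + "i"
= string_reverse("yj") + "o" + "q" + "w" + "i"
= string_reverse("j") + "y" + "o" + "q" + "w" + "i"
= "j" + "y" + "o" + "q" + "w" + "i"
= "jyoqwi"


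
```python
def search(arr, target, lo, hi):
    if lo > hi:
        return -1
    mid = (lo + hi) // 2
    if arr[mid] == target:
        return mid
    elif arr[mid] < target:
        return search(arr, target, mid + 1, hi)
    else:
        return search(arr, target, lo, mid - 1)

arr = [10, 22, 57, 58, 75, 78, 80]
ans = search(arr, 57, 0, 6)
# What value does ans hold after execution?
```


search(arr, 57, 0, 6)
lo=0, hi=6, mid=3, arr[mid]=58
58 > 57, search left half
lo=0, hi=2, mid=1, arr[mid]=22
22 < 57, search right half
lo=2, hi=2, mid=2, arr[mid]=57
arr[2] == 57, found at index 2
= 2


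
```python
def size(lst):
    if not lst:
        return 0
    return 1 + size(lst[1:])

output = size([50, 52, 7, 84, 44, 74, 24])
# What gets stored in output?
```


size([50, 52, 7, 84, 44, 74, 24])
= 1 + size([52, 7, 84, 44, 74, 24])
= 1 + 1 + size([7, 84, 44, 74, 24])
= 1 + 1 + 1 + size([84, 44, 74, 24])
= 1 + 1 + 1 + 1 + size([44, 74, 24])
= 1 + 1 + 1 + 1 + 1 + size([74, 24])
= 1 + 1 + 1 + 1 + 1 + 1 + size([24])
= 1 + 1 + 1 + 1 + 1 + 1 + 1 + size([])
= 1 + 1 + 1 + 1 + 1 + 1 + 1 + 0
= 7


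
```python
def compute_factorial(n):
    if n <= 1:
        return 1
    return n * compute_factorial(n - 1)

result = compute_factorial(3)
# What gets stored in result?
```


compute_factorial(3)
= 3 * compute_factorial(2)
= 3 * 2 * compute_factorial(1)
= 3 * 2 * 1
= 6


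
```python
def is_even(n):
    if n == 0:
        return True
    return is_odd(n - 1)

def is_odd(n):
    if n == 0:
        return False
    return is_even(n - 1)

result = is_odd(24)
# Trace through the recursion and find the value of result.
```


is_odd(24)
= is_even(23)
= is_odd(22)
= is_even(21)
= is_odd(20)
= is_even(19)
= is_odd(18)
= is_even(17)
= is_odd(16)
= is_even(15)
= is_odd(14)
= is_even(13)
= is_odd(12)
= is_even(11)
= is_odd(10)
= is_even(9)
= is_odd(8)
= is_even(7)
= is_odd(6)
= is_even(5)
= is_odd(4)
= is_even(3)
= is_odd(2)
= is_even(1)
= is_odd(0)
n == 0: return False
= False


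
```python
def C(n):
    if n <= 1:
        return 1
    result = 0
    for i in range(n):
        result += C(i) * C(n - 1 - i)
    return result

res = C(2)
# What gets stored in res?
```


C(2)
= sum of C(i) * C(2-1-i) for i in 0..1
  C(0)*C(1) = 1*1 = 1
  C(1)*C(0) = 1*1 = 1
= 1 + 1
= 2


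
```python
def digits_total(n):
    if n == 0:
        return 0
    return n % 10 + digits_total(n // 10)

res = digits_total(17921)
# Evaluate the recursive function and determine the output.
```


digits_total(17921)
= 1 + digits_total(1792)
= 1 + 2 + digits_total(179)
= 1 + 2 + 9 + digits_total(17)
= 1 + 2 + 9 + 7 + digits_total(1)
= 1 + 2 + 9 + 7 + 1 + digits_total(0)
= 1 + 2 + 9 + 7 + 1 + 0
= 20


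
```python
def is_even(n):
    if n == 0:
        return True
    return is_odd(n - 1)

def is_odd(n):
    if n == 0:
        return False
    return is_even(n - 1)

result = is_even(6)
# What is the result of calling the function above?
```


is_even(6)
= is_odd(5)
= is_even(4)
= is_odd(3)
= is_even(2)
= is_odd(1)
= is_even(0)
n == 0: return True
= True


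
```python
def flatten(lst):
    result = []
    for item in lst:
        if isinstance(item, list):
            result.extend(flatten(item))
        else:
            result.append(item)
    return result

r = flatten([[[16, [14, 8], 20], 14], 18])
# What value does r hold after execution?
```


flatten([[[16, [14, 8], 20], 14], 18])
Processing each element:
  [[16, [14, 8], 20], 14] is a list -> flatten recursively -> [16, 14, 8, 20, 14]
  18 is not a list -> append 18
= [16, 14, 8, 20, 14, 18]


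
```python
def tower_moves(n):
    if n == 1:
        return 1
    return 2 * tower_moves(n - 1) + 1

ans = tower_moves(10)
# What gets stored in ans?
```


tower_moves(10)
= 2 * tower_moves(9) + 1
= 2 * (2 * tower_moves(8) + 1) + 1
= 2 * (2 * (2 * tower_moves(7) + 1) + 1) + 1
= 2 * (2 * (2 * (2 * tower_moves(6) + 1) + 1) + 1) + 1
= 2 * (2 * (2 * (2 * (2 * tower_moves(5) + 1) + 1) + 1) + 1) + 1
= 2 * (2 * (2 * (2 * (2 * (2 * tower_moves(4) + 1) + 1) + 1) + 1) + 1) + 1
= 2 * (2 * (2 * (2 * (2 * (2 * (2 * tower_moves(3) + 1) + 1) + 1) + 1) + 1) + 1) + 1
= 2 * (2 * (2 * (2 * (2 * (2 * (2 * (2 * tower_moves(2) + 1) + 1) + 1) + 1) + 1) + 1) + 1) + 1
= 2 * (2 * (2 * (2 * (2 * (2 * (2 * (2 * (2 * tower_moves(1) + 1) + 1) + 1) + 1) + 1) + 1) + 1) + 1) + 1
Now compute bottom-up:
tower_moves(1) = 1
tower_moves(2) = 2 * 1 + 1 = 3
tower_moves(3) = 2 * 3 + 1 = 7
tower_moves(4) = 2 * 7 + 1 = 15
tower_moves(5) = 2 * 15 + 1 = 31
tower_moves(6) = 2 * 31 + 1 = 63
tower_moves(7) = 2 * 63 + 1 = 127
tower_moves(8) = 2 * 127 + 1 = 255
tower_moves(9) = 2 * 255 + 1 = 511
tower_moves(10) = 2 * 511 + 1 = 1023
= 1023


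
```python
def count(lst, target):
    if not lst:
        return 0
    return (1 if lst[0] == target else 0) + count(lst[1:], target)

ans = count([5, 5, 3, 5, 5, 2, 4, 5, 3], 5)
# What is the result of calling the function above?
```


count([5, 5, 3, 5, 5, 2, 4, 5, 3], 5)
lst[0]=5 == 5: 1 + count([5, 3, 5, 5, 2, 4, 5, 3], 5)
lst[0]=5 == 5: 1 + count([3, 5, 5, 2, 4, 5, 3], 5)
lst[0]=3 != 5: 0 + count([5, 5, 2, 4, 5, 3], 5)
lst[0]=5 == 5: 1 + count([5, 2, 4, 5, 3], 5)
lst[0]=5 == 5: 1 + count([2, 4, 5, 3], 5)
lst[0]=2 != 5: 0 + count([4, 5, 3], 5)
lst[0]=4 != 5: 0 + count([5, 3], 5)
lst[0]=5 == 5: 1 + count([3], 5)
lst[0]=3 != 5: 0 + count([], 5)
= 5


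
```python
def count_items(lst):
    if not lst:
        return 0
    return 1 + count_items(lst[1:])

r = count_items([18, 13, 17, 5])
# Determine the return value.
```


count_items([18, 13, 17, 5])
= 1 + count_items([13, 17, 5])
= 1 + 1 + count_items([17, 5])
= 1 + 1 + 1 + count_items([5])
= 1 + 1 + 1 + 1 + count_items([])
= 1 + 1 + 1 + 1 + 0
= 4


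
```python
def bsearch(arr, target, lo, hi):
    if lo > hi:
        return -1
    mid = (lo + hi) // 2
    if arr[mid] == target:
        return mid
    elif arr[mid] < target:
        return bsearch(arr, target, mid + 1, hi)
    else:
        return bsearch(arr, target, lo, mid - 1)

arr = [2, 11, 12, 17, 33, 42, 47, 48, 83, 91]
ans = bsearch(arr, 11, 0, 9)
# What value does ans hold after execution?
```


bsearch(arr, 11, 0, 9)
lo=0, hi=9, mid=4, arr[mid]=33
33 > 11, search left half
lo=0, hi=3, mid=1, arr[mid]=11
arr[1] == 11, found at index 1
= 1


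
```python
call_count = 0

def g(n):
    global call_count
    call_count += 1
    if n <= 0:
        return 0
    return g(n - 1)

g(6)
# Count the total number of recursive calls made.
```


g(6) calls g(5) calls ... calls g(0)
Total calls: 6 + 1 (for base case) = 7


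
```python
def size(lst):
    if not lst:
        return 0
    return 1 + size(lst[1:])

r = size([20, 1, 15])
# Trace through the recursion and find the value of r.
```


size([20, 1, 15])
= 1 + size([1, 15])
= 1 + 1 + size([15])
= 1 + 1 + 1 + size([])
= 1 + 1 + 1 + 0
= 3


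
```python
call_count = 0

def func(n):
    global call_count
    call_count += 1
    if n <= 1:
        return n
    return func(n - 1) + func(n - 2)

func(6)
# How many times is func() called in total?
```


func(6) calls func(5) and func(4); each non-base call branches into two more.
Let C(k) = total number of calls made by func(k), including the call to func(k) itself.
Base cases: C(0) = 1, C(1) = 1
Recurrence: C(k) = 1 + C(k-1) + C(k-2)
  C(2) = 1 + C(1) + C(0) = 1 + 1 + 1 = 3
  C(3) = 1 + C(2) + C(1) = 1 + 3 + 1 = 5
  C(4) = 1 + C(3) + C(2) = 1 + 5 + 3 = 9
  C(5) = 1 + C(4) + C(3) = 1 + 9 + 5 = 15
  C(6) = 1 + C(5) + C(4) = 1 + 15 + 9 = 25
Total calls = C(6) = 25


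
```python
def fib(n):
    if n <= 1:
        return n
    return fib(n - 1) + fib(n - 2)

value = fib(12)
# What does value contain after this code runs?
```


fib(12)
= fib(11) + fib(10)
= (fib(10) + fib(9)) + fib(10)
Computing bottom-up: fib(0)=0, fib(1)=1, fib(2)=1, fib(3)=2, fib(4)=3, fib(5)=5, fib(6)=8, fib(7)=13, fib(8)=21, fib(9)=34, fib(10)=55, fib(11)=89, fib(12)=144
= 144


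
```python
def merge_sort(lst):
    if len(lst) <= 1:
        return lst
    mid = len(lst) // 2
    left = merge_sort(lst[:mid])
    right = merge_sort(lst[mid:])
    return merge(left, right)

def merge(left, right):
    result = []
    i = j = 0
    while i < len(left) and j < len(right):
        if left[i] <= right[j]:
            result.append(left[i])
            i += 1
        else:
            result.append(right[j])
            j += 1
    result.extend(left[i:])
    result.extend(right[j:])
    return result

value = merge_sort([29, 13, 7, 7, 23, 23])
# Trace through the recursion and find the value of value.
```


merge_sort([29, 13, 7, 7, 23, 23])
Split into [29, 13, 7] and [7, 23, 23]
Left sorted: [7, 13, 29]
Right sorted: [7, 23, 23]
Merge [7, 13, 29] and [7, 23, 23]
= [7, 7, 13, 23, 23, 29]


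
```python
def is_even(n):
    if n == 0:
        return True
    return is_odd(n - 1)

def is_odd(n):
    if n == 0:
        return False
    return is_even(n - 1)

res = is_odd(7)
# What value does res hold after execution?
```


is_odd(7)
= is_even(6)
= is_odd(5)
= is_even(4)
= is_odd(3)
= is_even(2)
= is_odd(1)
= is_even(0)
n == 0: return True
= True


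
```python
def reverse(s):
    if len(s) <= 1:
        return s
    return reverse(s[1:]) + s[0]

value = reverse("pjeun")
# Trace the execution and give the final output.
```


reverse("pjeun")
= reverse("jeun") + "p"
= reverse("eun") + "j" + "p"
= reverse("un") + "e" + "j" + "p"
= reverse("n") + "u" + "e" + "j" + "p"
= "n" + "u" + "e" + "j" + "p"
= "nuejp"


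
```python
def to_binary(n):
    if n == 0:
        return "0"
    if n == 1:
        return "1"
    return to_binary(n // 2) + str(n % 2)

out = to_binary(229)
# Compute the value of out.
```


to_binary(229)
= to_binary(114) + "1"
= to_binary(57) + "0" + "1"
= to_binary(28) + "1" + "0" + "1"
= to_binary(14) + "0" + "1" + "0" + "1"
= to_binary(7) + "0" + "0" + "1" + "0" + "1"
= to_binary(3) + "1" + "0" + "0" + "1" + "0" + "1"
= to_binary(1) + "1" + "1" + "0" + "0" + "1" + "0" + "1"
= "1" + "1" + "1" + "0" + "0" + "1" + "0" + "1"
= "11100101"


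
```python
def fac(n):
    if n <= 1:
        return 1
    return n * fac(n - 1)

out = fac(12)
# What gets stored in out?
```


fac(12)
= 12 * fac(11)
= 12 * 11 * fac(10)
= 12 * 11 * 10 * fac(9)
= 12 * 11 * 10 * 9 * fac(8)
= 12 * 11 * 10 * 9 * 8 * fac(7)
= 12 * 11 * 10 * 9 * 8 * 7 * fac(6)
= 12 * 11 * 10 * 9 * 8 * 7 * 6 * fac(5)
= 12 * 11 * 10 * 9 * 8 * 7 * 6 * 5 * fac(4)
= 12 * 11 * 10 * 9 * 8 * 7 * 6 * 5 * 4 * fac(3)
= 12 * 11 * 10 * 9 * 8 * 7 * 6 * 5 * 4 * 3 * fac(2)
= 12 * 11 * 10 * 9 * 8 * 7 * 6 * 5 * 4 * 3 * 2 * fac(1)
= 12 * 11 * 10 * 9 * 8 * 7 * 6 * 5 * 4 * 3 * 2 * 1
= 479001600


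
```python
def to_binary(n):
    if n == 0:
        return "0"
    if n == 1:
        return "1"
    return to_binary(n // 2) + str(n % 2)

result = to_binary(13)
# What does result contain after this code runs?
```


to_binary(13)
= to_binary(6) + "1"
= to_binary(3) + "0" + "1"
= to_binary(1) + "1" + "0" + "1"
= "1" + "1" + "0" + "1"
= "1101"


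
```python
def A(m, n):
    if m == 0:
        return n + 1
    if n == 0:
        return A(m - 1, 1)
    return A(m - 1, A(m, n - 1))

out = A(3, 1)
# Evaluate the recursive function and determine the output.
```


A(3, 1)
= A(2, A(3, 0))
First compute A(3, 0) = 5
= A(2, 5)
= 13


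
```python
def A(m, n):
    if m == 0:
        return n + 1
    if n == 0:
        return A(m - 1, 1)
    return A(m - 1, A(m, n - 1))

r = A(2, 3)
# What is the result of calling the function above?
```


A(2, 3)
= A(1, A(2, 2))
First compute A(2, 2) = 7
= A(1, 7)
= 9


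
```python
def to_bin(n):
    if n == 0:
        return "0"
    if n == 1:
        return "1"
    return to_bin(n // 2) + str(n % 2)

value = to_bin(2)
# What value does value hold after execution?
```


to_bin(2)
= to_bin(1) + "0"
= "1" + "0"
= "10"


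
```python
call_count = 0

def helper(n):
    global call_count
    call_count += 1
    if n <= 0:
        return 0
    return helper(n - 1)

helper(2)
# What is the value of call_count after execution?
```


helper(2) calls helper(1) calls ... calls helper(0)
Total calls: 2 + 1 (for base case) = 3


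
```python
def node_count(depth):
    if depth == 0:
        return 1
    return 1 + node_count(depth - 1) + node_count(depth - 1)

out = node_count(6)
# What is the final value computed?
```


node_count(6)
= 1 + node_count(5) + node_count(5)
= 1 + 2 * node_count(5)
node_count(k) = 2^(k+1) - 1
node_count(0) = 1
node_count(1) = 3
node_count(2) = 7
node_count(3) = 15
node_count(4) = 31
node_count(6) = 2^7 - 1 = 127


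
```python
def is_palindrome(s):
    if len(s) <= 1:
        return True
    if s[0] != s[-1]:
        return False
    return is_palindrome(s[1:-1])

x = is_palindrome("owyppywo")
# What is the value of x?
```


is_palindrome("owyppywo")
"owyppywo": s[0]='o' == s[-1]='o' -> is_palindrome("wyppyw")
"wyppyw": s[0]='w' == s[-1]='w' -> is_palindrome("yppy")
"yppy": s[0]='y' == s[-1]='y' -> is_palindrome("pp")
"pp": s[0]='p' == s[-1]='p' -> is_palindrome("")
"": len <= 1 -> True
= True


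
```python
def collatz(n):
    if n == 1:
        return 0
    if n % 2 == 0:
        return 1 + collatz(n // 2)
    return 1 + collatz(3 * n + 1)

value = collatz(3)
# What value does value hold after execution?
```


collatz(3)
3 is odd -> 3*3+1 = 10 -> collatz(10)
10 is even -> collatz(5)
5 is odd -> 3*5+1 = 16 -> collatz(16)
16 is even -> collatz(8)
8 is even -> collatz(4)
4 is even -> collatz(2)
2 is even -> collatz(1)
Reached 1 after 7 steps
= 7


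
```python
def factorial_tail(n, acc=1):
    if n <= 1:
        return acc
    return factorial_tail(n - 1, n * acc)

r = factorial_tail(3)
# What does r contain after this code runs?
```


factorial_tail(3, 1)
= factorial_tail(2, 3 * 1) = factorial_tail(2, 3)
= factorial_tail(1, 2 * 3) = factorial_tail(1, 6)
n <= 1, return acc = 6


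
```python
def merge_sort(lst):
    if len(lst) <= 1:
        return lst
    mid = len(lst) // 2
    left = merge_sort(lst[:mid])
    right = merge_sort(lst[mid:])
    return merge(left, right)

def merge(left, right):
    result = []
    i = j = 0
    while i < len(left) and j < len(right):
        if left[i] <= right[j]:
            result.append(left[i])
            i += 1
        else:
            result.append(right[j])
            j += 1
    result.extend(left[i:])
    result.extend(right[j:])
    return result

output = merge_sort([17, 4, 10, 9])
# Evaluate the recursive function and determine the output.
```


merge_sort([17, 4, 10, 9])
Split into [17, 4] and [10, 9]
Left sorted: [4, 17]
Right sorted: [9, 10]
Merge [4, 17] and [9, 10]
= [4, 9, 10, 17]


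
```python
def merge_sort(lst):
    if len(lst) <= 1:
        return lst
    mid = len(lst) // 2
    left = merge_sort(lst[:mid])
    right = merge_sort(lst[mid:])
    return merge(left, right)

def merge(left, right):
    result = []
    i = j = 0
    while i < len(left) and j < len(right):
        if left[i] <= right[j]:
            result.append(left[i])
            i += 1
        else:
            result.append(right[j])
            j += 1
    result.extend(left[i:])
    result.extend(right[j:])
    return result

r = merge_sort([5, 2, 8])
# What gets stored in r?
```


merge_sort([5, 2, 8])
Split into [5] and [2, 8]
Left sorted: [5]
Right sorted: [2, 8]
Merge [5] and [2, 8]
= [2, 5, 8]


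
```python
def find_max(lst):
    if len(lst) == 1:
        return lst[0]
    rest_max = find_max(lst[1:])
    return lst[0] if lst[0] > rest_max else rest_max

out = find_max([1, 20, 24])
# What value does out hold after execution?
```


find_max([1, 20, 24])
= compare 1 with find_max([20, 24])
= compare 20 with find_max([24])
Base: find_max([24]) = 24
compare 20 with 24: max = 24
compare 1 with 24: max = 24
= 24


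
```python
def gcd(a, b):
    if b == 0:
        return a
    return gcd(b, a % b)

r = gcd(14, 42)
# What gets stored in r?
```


gcd(14, 42)
= gcd(42, 14 % 42) = gcd(42, 14)
= gcd(14, 42 % 14) = gcd(14, 0)
b == 0, return a = 14


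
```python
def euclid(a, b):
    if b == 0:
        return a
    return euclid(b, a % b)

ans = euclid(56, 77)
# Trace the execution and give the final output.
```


euclid(56, 77)
= euclid(77, 56 % 77) = euclid(77, 56)
= euclid(56, 77 % 56) = euclid(56, 21)
= euclid(21, 56 % 21) = euclid(21, 14)
= euclid(14, 21 % 14) = euclid(14, 7)
= euclid(7, 14 % 7) = euclid(7, 0)
b == 0, return a = 7


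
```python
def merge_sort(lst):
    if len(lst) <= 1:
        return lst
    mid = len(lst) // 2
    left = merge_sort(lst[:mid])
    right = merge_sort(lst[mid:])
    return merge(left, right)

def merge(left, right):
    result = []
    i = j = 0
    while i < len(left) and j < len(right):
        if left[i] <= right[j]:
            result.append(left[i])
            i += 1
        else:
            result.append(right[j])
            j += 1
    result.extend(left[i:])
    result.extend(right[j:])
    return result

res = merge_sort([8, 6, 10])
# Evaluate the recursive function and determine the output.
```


merge_sort([8, 6, 10])
Split into [8] and [6, 10]
Left sorted: [8]
Right sorted: [6, 10]
Merge [8] and [6, 10]
= [6, 8, 10]


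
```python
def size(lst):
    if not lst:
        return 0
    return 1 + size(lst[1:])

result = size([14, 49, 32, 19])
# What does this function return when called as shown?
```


size([14, 49, 32, 19])
= 1 + size([49, 32, 19])
= 1 + 1 + size([32, 19])
= 1 + 1 + 1 + size([19])
= 1 + 1 + 1 + 1 + size([])
= 1 + 1 + 1 + 1 + 0
= 4


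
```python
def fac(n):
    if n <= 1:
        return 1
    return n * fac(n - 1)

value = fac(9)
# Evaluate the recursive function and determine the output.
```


fac(9)
= 9 * fac(8)
= 9 * 8 * fac(7)
= 9 * 8 * 7 * fac(6)
= 9 * 8 * 7 * 6 * fac(5)
= 9 * 8 * 7 * 6 * 5 * fac(4)
= 9 * 8 * 7 * 6 * 5 * 4 * fac(3)
= 9 * 8 * 7 * 6 * 5 * 4 * 3 * fac(2)
= 9 * 8 * 7 * 6 * 5 * 4 * 3 * 2 * fac(1)
= 9 * 8 * 7 * 6 * 5 * 4 * 3 * 2 * 1
= 362880


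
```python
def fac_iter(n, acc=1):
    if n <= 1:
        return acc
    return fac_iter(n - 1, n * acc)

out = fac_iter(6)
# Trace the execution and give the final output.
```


fac_iter(6, 1)
= fac_iter(5, 6 * 1) = fac_iter(5, 6)
= fac_iter(4, 5 * 6) = fac_iter(4, 30)
= fac_iter(3, 4 * 30) = fac_iter(3, 120)
= fac_iter(2, 3 * 120) = fac_iter(2, 360)
= fac_iter(1, 2 * 360) = fac_iter(1, 720)
n <= 1, return acc = 720


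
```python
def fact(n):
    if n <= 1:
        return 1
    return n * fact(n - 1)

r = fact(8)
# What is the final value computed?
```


fact(8)
= 8 * fact(7)
= 8 * 7 * fact(6)
= 8 * 7 * 6 * fact(5)
= 8 * 7 * 6 * 5 * fact(4)
= 8 * 7 * 6 * 5 * 4 * fact(3)
= 8 * 7 * 6 * 5 * 4 * 3 * fact(2)
= 8 * 7 * 6 * 5 * 4 * 3 * 2 * fact(1)
= 8 * 7 * 6 * 5 * 4 * 3 * 2 * 1
= 40320


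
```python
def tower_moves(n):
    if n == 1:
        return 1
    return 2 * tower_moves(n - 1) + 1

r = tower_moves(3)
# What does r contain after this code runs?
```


tower_moves(3)
= 2 * tower_moves(2) + 1
= 2 * (2 * tower_moves(1) + 1) + 1
Now compute bottom-up:
tower_moves(1) = 1
tower_moves(2) = 2 * 1 + 1 = 3
tower_moves(3) = 2 * 3 + 1 = 7
= 7


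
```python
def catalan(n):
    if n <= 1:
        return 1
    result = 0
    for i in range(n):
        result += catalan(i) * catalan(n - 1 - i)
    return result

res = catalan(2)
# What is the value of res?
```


catalan(2)
= sum of catalan(i) * catalan(2-1-i) for i in 0..1
  catalan(0)*catalan(1) = 1*1 = 1
  catalan(1)*catalan(0) = 1*1 = 1
= 1 + 1
= 2


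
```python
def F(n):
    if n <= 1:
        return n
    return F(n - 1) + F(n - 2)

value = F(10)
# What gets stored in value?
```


F(10)
= F(9) + F(8)
= (F(8) + F(7)) + F(8)
Computing bottom-up: F(0)=0, F(1)=1, F(2)=1, F(3)=2, F(4)=3, F(5)=5, F(6)=8, F(7)=13, F(8)=21, F(9)=34, F(10)=55
= 55


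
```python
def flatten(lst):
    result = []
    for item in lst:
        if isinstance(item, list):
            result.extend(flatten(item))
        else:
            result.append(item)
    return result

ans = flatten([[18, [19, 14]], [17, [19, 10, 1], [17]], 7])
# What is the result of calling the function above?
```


flatten([[18, [19, 14]], [17, [19, 10, 1], [17]], 7])
Processing each element:
  [18, [19, 14]] is a list -> flatten recursively -> [18, 19, 14]
  [17, [19, 10, 1], [17]] is a list -> flatten recursively -> [17, 19, 10, 1, 17]
  7 is not a list -> append 7
= [18, 19, 14, 17, 19, 10, 1, 17, 7]


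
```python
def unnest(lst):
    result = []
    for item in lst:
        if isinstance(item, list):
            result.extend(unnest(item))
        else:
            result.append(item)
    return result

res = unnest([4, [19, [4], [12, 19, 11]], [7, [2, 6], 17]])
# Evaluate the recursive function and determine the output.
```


unnest([4, [19, [4], [12, 19, 11]], [7, [2, 6], 17]])
Processing each element:
  4 is not a list -> append 4
  [19, [4], [12, 19, 11]] is a list -> unnest recursively -> [19, 4, 12, 19, 11]
  [7, [2, 6], 17] is a list -> unnest recursively -> [7, 2, 6, 17]
= [4, 19, 4, 12, 19, 11, 7, 2, 6, 17]


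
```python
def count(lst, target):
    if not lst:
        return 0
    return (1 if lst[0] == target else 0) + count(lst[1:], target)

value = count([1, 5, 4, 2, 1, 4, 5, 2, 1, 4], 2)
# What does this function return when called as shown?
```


count([1, 5, 4, 2, 1, 4, 5, 2, 1, 4], 2)
lst[0]=1 != 2: 0 + count([5, 4, 2, 1, 4, 5, 2, 1, 4], 2)
lst[0]=5 != 2: 0 + count([4, 2, 1, 4, 5, 2, 1, 4], 2)
lst[0]=4 != 2: 0 + count([2, 1, 4, 5, 2, 1, 4], 2)
lst[0]=2 == 2: 1 + count([1, 4, 5, 2, 1, 4], 2)
lst[0]=1 != 2: 0 + count([4, 5, 2, 1, 4], 2)
lst[0]=4 != 2: 0 + count([5, 2, 1, 4], 2)
lst[0]=5 != 2: 0 + count([2, 1, 4], 2)
lst[0]=2 == 2: 1 + count([1, 4], 2)
lst[0]=1 != 2: 0 + count([4], 2)
lst[0]=4 != 2: 0 + count([], 2)
= 2


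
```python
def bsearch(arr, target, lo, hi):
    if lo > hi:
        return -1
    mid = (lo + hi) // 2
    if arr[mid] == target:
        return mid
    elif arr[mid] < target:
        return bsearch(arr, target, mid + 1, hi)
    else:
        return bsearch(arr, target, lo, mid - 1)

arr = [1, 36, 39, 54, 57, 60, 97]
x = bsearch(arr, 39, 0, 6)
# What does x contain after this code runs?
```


bsearch(arr, 39, 0, 6)
lo=0, hi=6, mid=3, arr[mid]=54
54 > 39, search left half
lo=0, hi=2, mid=1, arr[mid]=36
36 < 39, search right half
lo=2, hi=2, mid=2, arr[mid]=39
arr[2] == 39, found at index 2
= 2


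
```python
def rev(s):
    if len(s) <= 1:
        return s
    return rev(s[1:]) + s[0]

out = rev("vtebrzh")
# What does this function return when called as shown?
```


rev("vtebrzh")
= rev("tebrzh") + "v"
= rev("ebrzh") + "t" + "v"
= rev("brzh") + "e" + "t" + "v"
= rev("rzh") + "b" + "e" + "t" + "v"
= rev("zh") + "r" + "b" + "e" + "t" + "v"
= rev("h") + "z" + "r" + "b" + "e" + "t" + "v"
= "h" + "z" + "r" + "b" + "e" + "t" + "v"
= "hzrbetv"


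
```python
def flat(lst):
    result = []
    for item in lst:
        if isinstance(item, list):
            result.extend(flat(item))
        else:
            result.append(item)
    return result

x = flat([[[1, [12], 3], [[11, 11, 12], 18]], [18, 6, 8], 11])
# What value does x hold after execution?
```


flat([[[1, [12], 3], [[11, 11, 12], 18]], [18, 6, 8], 11])
Processing each element:
  [[1, [12], 3], [[11, 11, 12], 18]] is a list -> flat recursively -> [1, 12, 3, 11, 11, 12, 18]
  [18, 6, 8] is a list -> flat recursively -> [18, 6, 8]
  11 is not a list -> append 11
= [1, 12, 3, 11, 11, 12, 18, 18, 6, 8, 11]


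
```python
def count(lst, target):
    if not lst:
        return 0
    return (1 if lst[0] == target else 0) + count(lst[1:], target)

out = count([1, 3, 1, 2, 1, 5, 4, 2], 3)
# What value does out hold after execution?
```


count([1, 3, 1, 2, 1, 5, 4, 2], 3)
lst[0]=1 != 3: 0 + count([3, 1, 2, 1, 5, 4, 2], 3)
lst[0]=3 == 3: 1 + count([1, 2, 1, 5, 4, 2], 3)
lst[0]=1 != 3: 0 + count([2, 1, 5, 4, 2], 3)
lst[0]=2 != 3: 0 + count([1, 5, 4, 2], 3)
lst[0]=1 != 3: 0 + count([5, 4, 2], 3)
lst[0]=5 != 3: 0 + count([4, 2], 3)
lst[0]=4 != 3: 0 + count([2], 3)
lst[0]=2 != 3: 0 + count([], 3)
= 1


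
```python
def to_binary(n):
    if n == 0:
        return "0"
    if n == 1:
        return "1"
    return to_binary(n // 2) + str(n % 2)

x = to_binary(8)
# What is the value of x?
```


to_binary(8)
= to_binary(4) + "0"
= to_binary(2) + "0" + "0"
= to_binary(1) + "0" + "0" + "0"
= "1" + "0" + "0" + "0"
= "1000"


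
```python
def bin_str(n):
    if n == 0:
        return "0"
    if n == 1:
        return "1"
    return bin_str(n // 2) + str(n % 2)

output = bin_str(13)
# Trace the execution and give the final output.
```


bin_str(13)
= bin_str(6) + "1"
= bin_str(3) + "0" + "1"
= bin_str(1) + "1" + "0" + "1"
= "1" + "1" + "0" + "1"
= "1101"


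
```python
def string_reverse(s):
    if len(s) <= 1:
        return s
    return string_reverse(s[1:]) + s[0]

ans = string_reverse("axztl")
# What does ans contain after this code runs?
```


string_reverse("axztl")
= string_reverse("xztl") + "a"
= string_reverse("ztl") + "x" + "a"
= string_reverse("tl") + "z" + "x" + "a"
= string_reverse("l") + "t" + "z" + "x" + "a"
= "l" + "t" + "z" + "x" + "a"
= "ltzxa"


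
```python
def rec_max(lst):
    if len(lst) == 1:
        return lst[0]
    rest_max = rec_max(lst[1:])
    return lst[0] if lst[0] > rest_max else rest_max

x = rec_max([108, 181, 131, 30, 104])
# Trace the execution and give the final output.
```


rec_max([108, 181, 131, 30, 104])
= compare 108 with rec_max([181, 131, 30, 104])
= compare 181 with rec_max([131, 30, 104])
= compare 131 with rec_max([30, 104])
= compare 30 with rec_max([104])
Base: rec_max([104]) = 104
compare 30 with 104: max = 104
compare 131 with 104: max = 131
compare 181 with 131: max = 181
compare 108 with 181: max = 181
= 181


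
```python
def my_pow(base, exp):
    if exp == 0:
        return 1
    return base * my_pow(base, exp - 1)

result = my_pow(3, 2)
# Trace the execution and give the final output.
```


my_pow(3, 2)
= 3 * my_pow(3, 1)
= 3 * 3 * my_pow(3, 0)
= 3 * 3 * 1
= 9


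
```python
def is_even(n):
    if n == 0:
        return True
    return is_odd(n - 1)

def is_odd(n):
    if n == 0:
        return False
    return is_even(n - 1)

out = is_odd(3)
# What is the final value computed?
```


is_odd(3)
= is_even(2)
= is_odd(1)
= is_even(0)
n == 0: return True
= True


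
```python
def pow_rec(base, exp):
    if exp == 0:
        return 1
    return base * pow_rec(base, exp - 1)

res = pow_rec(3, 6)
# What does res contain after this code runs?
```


pow_rec(3, 6)
= 3 * pow_rec(3, 5)
= 3 * 3 * pow_rec(3, 4)
= 3 * 3 * 3 * pow_rec(3, 3)
= 3 * 3 * 3 * 3 * pow_rec(3, 2)
= 3 * 3 * 3 * 3 * 3 * pow_rec(3, 1)
= 3 * 3 * 3 * 3 * 3 * 3 * pow_rec(3, 0)
= 3 * 3 * 3 * 3 * 3 * 3 * 1
= 729


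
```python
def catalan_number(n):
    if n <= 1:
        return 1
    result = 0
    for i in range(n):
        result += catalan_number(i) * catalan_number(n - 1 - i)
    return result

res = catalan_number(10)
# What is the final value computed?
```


catalan_number(10)
= sum of catalan_number(i) * catalan_number(10-1-i) for i in 0..9
First compute sub-values bottom-up:
  catalan_number(0) = 1, catalan_number(1) = 1
  catalan_number(2) = 1*1 + 1*1 = 2
  catalan_number(3) = 1*2 + 1*1 + 2*1 = 5
  catalan_number(4) = 1*5 + 1*2 + 2*1 + 5*1 = 14
  catalan_number(5) = 1*14 + 1*5 + 2*2 + 5*1 + 14*1 = 42
  catalan_number(6) = 1*42 + 1*14 + 2*5 + 5*2 + 14*1 + 42*1 = 132
  catalan_number(7) = 1*132 + 1*42 + 2*14 + 5*5 + 14*2 + 42*1 + 132*1 = 429
  catalan_number(8) = 1*429 + 1*132 + 2*42 + 5*14 + 14*5 + 42*2 + 132*1 + 429*1 = 1430
  catalan_number(9) = 1*1430 + 1*429 + 2*132 + 5*42 + 14*14 + 42*5 + 132*2 + 429*1 + 1430*1 = 4862
Now catalan_number(10):
  catalan_number(0)*catalan_number(9) = 1*4862 = 4862
  catalan_number(1)*catalan_number(8) = 1*1430 = 1430
  catalan_number(2)*catalan_number(7) = 2*429 = 858
  catalan_number(3)*catalan_number(6) = 5*132 = 660
  catalan_number(4)*catalan_number(5) = 14*42 = 588
  catalan_number(5)*catalan_number(4) = 42*14 = 588
  catalan_number(6)*catalan_number(3) = 132*5 = 660
  catalan_number(7)*catalan_number(2) = 429*2 = 858
  catalan_number(8)*catalan_number(1) = 1430*1 = 1430
  catalan_number(9)*catalan_number(0) = 4862*1 = 4862
= 4862 + 1430 + 858 + 660 + 588 + 588 + 660 + 858 + 1430 + 4862
= 16796


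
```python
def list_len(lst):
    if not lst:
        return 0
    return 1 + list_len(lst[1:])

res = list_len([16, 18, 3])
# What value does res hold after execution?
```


list_len([16, 18, 3])
= 1 + list_len([18, 3])
= 1 + 1 + list_len([3])
= 1 + 1 + 1 + list_len([])
= 1 + 1 + 1 + 0
= 3


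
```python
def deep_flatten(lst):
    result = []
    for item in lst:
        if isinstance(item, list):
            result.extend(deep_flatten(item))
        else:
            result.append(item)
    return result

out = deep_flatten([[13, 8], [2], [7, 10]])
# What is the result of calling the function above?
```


deep_flatten([[13, 8], [2], [7, 10]])
Processing each element:
  [13, 8] is a list -> deep_flatten recursively -> [13, 8]
  [2] is a list -> deep_flatten recursively -> [2]
  [7, 10] is a list -> deep_flatten recursively -> [7, 10]
= [13, 8, 2, 7, 10]


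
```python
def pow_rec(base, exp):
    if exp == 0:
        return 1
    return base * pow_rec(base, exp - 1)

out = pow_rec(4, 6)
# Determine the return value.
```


pow_rec(4, 6)
= 4 * pow_rec(4, 5)
= 4 * 4 * pow_rec(4, 4)
= 4 * 4 * 4 * pow_rec(4, 3)
= 4 * 4 * 4 * 4 * pow_rec(4, 2)
= 4 * 4 * 4 * 4 * 4 * pow_rec(4, 1)
= 4 * 4 * 4 * 4 * 4 * 4 * pow_rec(4, 0)
= 4 * 4 * 4 * 4 * 4 * 4 * 1
= 4096


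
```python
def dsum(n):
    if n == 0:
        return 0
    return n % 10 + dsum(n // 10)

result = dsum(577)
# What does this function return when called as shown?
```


dsum(577)
= 7 + dsum(57)
= 7 + 7 + dsum(5)
= 7 + 7 + 5 + dsum(0)
= 7 + 7 + 5 + 0
= 19


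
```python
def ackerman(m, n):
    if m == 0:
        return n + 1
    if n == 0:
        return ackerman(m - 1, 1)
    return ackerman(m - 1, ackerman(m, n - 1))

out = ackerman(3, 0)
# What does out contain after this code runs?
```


ackerman(3, 0)
n == 0: return ackerman(2, 1)
= ackerman(2, 1) = 5
= 5


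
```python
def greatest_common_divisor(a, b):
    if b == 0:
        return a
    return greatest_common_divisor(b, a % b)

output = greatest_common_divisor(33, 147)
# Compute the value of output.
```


greatest_common_divisor(33, 147)
= greatest_common_divisor(147, 33 % 147) = greatest_common_divisor(147, 33)
= greatest_common_divisor(33, 147 % 33) = greatest_common_divisor(33, 15)
= greatest_common_divisor(15, 33 % 15) = greatest_common_divisor(15, 3)
= greatest_common_divisor(3, 15 % 3) = greatest_common_divisor(3, 0)
b == 0, return a = 3
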